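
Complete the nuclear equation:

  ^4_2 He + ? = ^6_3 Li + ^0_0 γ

deuteron

Conserve mass number: 4 + A = 6 + 0, so A = 2.
Conserve atomic number: 2 + Z = 3 + 0, so Z = 1.
A = 2 and Z = 1 is ^2_1 H — a deuteron.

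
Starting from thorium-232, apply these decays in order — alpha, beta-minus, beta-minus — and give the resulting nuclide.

Th-228

Start: (A, Z) = (232, 90).
After α: (228, 88).
After β⁻: (228, 89).
After β⁻: (228, 90).
Z = 90 is thorium.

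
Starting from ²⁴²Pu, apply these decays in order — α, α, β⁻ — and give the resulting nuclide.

Start: (A, Z) = (242, 94).
After α: (238, 92).
After α: (234, 90).
After β⁻: (234, 91).
Z = 91 is protactinium.

Pa-234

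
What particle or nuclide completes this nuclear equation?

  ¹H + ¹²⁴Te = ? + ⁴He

Sb-121

Conserve mass number: 1 + 124 = A + 4, so A = 121.
Conserve atomic number: 1 + 52 = Z + 2, so Z = 51.
Z = 51 is antimony, so the species is ¹²¹Sb.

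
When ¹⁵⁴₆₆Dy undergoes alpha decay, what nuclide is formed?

Alpha decay: mass number changes by -4, atomic number by -2.
A: 154 − 4 = 150; Z: 66 − 2 = 64.
Z = 64 is gadolinium, so the daughter is ¹⁵⁰₆₄Gd.

Gd-150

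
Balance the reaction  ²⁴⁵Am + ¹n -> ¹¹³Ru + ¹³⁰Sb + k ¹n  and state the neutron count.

Conserve mass number: 246 = 113 + 130 + k, so k = 246 − 243 = 3.
Check atomic number: 95 = 44 + 51 + 0 = 95. ✓

3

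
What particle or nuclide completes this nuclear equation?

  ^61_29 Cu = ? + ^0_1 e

Conserve mass number: 61 = A + 0, so A = 61.
Conserve atomic number: 29 = Z + 1, so Z = 28.
Z = 28 is nickel, so the species is ^61_28 Ni.

Ni-61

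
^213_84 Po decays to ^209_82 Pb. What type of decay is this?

ΔA = 209 − 213 = -4; ΔZ = 82 − 84 = -2.
A drops by 4 and Z drops by 2 — the signature of alpha emission.

alpha decay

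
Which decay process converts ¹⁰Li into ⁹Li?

neutron emission

ΔA = 9 − 10 = -1; ΔZ = 3 − 3 = +0.
A drops by 1 with Z unchanged — a neutron was emitted.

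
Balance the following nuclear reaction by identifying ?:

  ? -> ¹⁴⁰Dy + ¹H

Conserve mass number: A = 140 + 1, so A = 141.
Conserve atomic number: Z = 66 + 1, so Z = 67.
Z = 67 is holmium, so the species is ¹⁴¹Ho.

Ho-141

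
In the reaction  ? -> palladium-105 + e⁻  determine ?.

Rh-105

Conserve mass number: A = 105 + 0, so A = 105.
Conserve atomic number: Z = 46 − 1, so Z = 45.
Z = 45 is rhodium, so the species is rhodium-105.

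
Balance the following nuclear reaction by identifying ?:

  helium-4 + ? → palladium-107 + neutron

Conserve mass number: 4 + A = 107 + 1, so A = 104.
Conserve atomic number: 2 + Z = 46 + 0, so Z = 44.
Z = 44 is ruthenium, so the species is ruthenium-104.

Ru-104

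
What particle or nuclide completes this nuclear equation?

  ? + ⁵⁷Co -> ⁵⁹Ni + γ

deuteron

Conserve mass number: A + 57 = 59 + 0, so A = 2.
Conserve atomic number: Z + 27 = 28 + 0, so Z = 1.
A = 2 and Z = 1 is ²H — a deuteron.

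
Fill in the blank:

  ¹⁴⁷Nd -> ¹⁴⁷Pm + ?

beta-minus particle

Conserve mass number: 147 = 147 + A, so A = 0.
Conserve atomic number: 60 = 61 + Z, so Z = -1.
A = 0 and Z = -1 is e⁻ — a beta-minus particle.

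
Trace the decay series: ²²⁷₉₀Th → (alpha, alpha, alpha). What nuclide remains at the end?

Po-215

Start: (A, Z) = (227, 90).
After α: (223, 88).
After α: (219, 86).
After α: (215, 84).
Z = 84 is polonium.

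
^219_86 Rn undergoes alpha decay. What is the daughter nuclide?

Alpha decay: mass number changes by -4, atomic number by -2.
A: 219 − 4 = 215; Z: 86 − 2 = 84.
Z = 84 is polonium, so the daughter is ^215_84 Po.

Po-215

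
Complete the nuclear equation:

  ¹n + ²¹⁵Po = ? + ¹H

Bi-215

Conserve mass number: 1 + 215 = A + 1, so A = 215.
Conserve atomic number: 0 + 84 = Z + 1, so Z = 83.
Z = 83 is bismuth, so the species is ²¹⁵Bi.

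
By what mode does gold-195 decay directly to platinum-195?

ΔA = 195 − 195 = 0; ΔZ = 78 − 79 = -1.
A is unchanged and Z drops by 1 — a proton has become a neutron (β⁺ emission or electron capture).

beta-plus decay or electron capture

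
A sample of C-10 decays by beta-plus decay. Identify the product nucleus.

B-10

Beta-plus decay: mass number changes by +0, atomic number by -1.
A: 10 = 10; Z: 6 − 1 = 5.
Z = 5 is boron, so the daughter is B-10.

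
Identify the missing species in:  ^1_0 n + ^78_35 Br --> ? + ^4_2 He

As-75

Conserve mass number: 1 + 78 = A + 4, so A = 75.
Conserve atomic number: 0 + 35 = Z + 2, so Z = 33.
Z = 33 is arsenic, so the species is ^75_33 As.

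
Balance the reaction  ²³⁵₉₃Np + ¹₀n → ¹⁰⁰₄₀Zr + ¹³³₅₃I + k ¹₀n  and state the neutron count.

Conserve mass number: 236 = 100 + 133 + k, so k = 236 − 233 = 3.
Check atomic number: 93 = 40 + 53 + 0 = 93. ✓

3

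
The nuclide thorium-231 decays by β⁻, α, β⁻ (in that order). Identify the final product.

Th-227

Start: (A, Z) = (231, 90).
After β⁻: (231, 91).
After α: (227, 89).
After β⁻: (227, 90).
Z = 90 is thorium.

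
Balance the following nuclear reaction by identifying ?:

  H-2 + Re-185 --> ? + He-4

W-183

Conserve mass number: 2 + 185 = A + 4, so A = 183.
Conserve atomic number: 1 + 75 = Z + 2, so Z = 74.
Z = 74 is tungsten, so the species is W-183.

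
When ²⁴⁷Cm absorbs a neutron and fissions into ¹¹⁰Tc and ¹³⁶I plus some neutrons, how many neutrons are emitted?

2

Conserve mass number: 248 = 110 + 136 + k, so k = 248 − 246 = 2.
Check atomic number: 96 = 43 + 53 + 0 = 96. ✓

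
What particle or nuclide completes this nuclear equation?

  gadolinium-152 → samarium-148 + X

Conserve mass number: 152 = 148 + A, so A = 4.
Conserve atomic number: 64 = 62 + Z, so Z = 2.
A = 4 and Z = 2 is helium-4 — an alpha particle.

alpha particle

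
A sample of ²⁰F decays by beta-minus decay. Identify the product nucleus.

Beta-minus decay: mass number changes by +0, atomic number by +1.
A: 20 = 20; Z: 9 + 1 = 10.
Z = 10 is neon, so the daughter is ²⁰Ne.

Ne-20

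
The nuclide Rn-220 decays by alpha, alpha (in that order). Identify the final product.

Start: (A, Z) = (220, 86).
After α: (216, 84).
After α: (212, 82).
Z = 82 is lead.

Pb-212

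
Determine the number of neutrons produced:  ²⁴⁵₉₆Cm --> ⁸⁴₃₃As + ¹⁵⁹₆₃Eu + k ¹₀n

Conserve mass number: 245 = 84 + 159 + k, so k = 245 − 243 = 2.
Check atomic number: 96 = 33 + 63 + 0 = 96. ✓

2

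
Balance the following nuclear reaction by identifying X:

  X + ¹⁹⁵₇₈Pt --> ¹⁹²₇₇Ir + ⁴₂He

proton

Conserve mass number: A + 195 = 192 + 4, so A = 1.
Conserve atomic number: Z + 78 = 77 + 2, so Z = 1.
A = 1 and Z = 1 is ¹₁H — a proton.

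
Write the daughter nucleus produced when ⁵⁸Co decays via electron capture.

Fe-58

Electron capture: mass number changes by +0, atomic number by -1.
A: 58 = 58; Z: 27 − 1 = 26.
Z = 26 is iron, so the daughter is ⁵⁸Fe.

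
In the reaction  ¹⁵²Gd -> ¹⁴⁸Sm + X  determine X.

Conserve mass number: 152 = 148 + A, so A = 4.
Conserve atomic number: 64 = 62 + Z, so Z = 2.
A = 4 and Z = 2 is ⁴He — an alpha particle.

alpha particle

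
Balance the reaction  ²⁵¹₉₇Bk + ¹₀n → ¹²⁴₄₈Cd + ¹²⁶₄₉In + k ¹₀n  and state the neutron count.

2

Conserve mass number: 252 = 124 + 126 + k, so k = 252 − 250 = 2.
Check atomic number: 97 = 48 + 49 + 0 = 97. ✓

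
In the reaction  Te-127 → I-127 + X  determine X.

beta-minus particle

Conserve mass number: 127 = 127 + A, so A = 0.
Conserve atomic number: 52 = 53 + Z, so Z = -1.
A = 0 and Z = -1 is e⁻ — a beta-minus particle.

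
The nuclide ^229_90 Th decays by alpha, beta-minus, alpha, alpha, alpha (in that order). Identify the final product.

Bi-213

Start: (A, Z) = (229, 90).
After α: (225, 88).
After β⁻: (225, 89).
After α: (221, 87).
After α: (217, 85).
After α: (213, 83).
Z = 83 is bismuth.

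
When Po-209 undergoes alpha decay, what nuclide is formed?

Pb-205

Alpha decay: mass number changes by -4, atomic number by -2.
A: 209 − 4 = 205; Z: 84 − 2 = 82.
Z = 82 is lead, so the daughter is Pb-205.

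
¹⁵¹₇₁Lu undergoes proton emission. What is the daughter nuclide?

Yb-150

Proton emission: mass number changes by -1, atomic number by -1.
A: 151 − 1 = 150; Z: 71 − 1 = 70.
Z = 70 is ytterbium, so the daughter is ¹⁵⁰₇₀Yb.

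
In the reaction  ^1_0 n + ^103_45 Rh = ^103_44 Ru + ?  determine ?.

proton

Conserve mass number: 1 + 103 = 103 + A, so A = 1.
Conserve atomic number: 0 + 45 = 44 + Z, so Z = 1.
A = 1 and Z = 1 is ^1_1 H — a proton.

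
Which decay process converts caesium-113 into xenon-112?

proton emission

ΔA = 112 − 113 = -1; ΔZ = 54 − 55 = -1.
A drops by 1 and Z drops by 1 — a proton was emitted.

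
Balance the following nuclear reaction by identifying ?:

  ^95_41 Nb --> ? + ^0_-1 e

Mo-95

Conserve mass number: 95 = A + 0, so A = 95.
Conserve atomic number: 41 = Z − 1, so Z = 42.
Z = 42 is molybdenum, so the species is ^95_42 Mo.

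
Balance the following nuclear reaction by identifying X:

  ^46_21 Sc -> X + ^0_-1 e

Conserve mass number: 46 = A + 0, so A = 46.
Conserve atomic number: 21 = Z − 1, so Z = 22.
Z = 22 is titanium, so the species is ^46_22 Ti.

Ti-46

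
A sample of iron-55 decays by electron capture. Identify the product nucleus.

Mn-55

Electron capture: mass number changes by +0, atomic number by -1.
A: 55 = 55; Z: 26 − 1 = 25.
Z = 25 is manganese, so the daughter is manganese-55.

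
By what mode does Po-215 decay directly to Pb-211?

ΔA = 211 − 215 = -4; ΔZ = 82 − 84 = -2.
A drops by 4 and Z drops by 2 — the signature of alpha emission.

alpha decay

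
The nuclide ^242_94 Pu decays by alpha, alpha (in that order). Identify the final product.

Start: (A, Z) = (242, 94).
After α: (238, 92).
After α: (234, 90).
Z = 90 is thorium.

Th-234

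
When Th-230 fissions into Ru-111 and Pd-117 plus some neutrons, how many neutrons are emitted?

Conserve mass number: 230 = 111 + 117 + k, so k = 230 − 228 = 2.
Check atomic number: 90 = 44 + 46 + 0 = 90. ✓

2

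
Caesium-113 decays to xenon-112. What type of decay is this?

proton emission

ΔA = 112 − 113 = -1; ΔZ = 54 − 55 = -1.
A drops by 1 and Z drops by 1 — a proton was emitted.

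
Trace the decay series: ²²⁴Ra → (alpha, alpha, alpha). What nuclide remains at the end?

Pb-212

Start: (A, Z) = (224, 88).
After α: (220, 86).
After α: (216, 84).
After α: (212, 82).
Z = 82 is lead.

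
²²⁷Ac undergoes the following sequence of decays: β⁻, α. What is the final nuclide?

Start: (A, Z) = (227, 89).
After β⁻: (227, 90).
After α: (223, 88).
Z = 88 is radium.

Ra-223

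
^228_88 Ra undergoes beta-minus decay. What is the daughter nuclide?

Ac-228

Beta-minus decay: mass number changes by +0, atomic number by +1.
A: 228 = 228; Z: 88 + 1 = 89.
Z = 89 is actinium, so the daughter is ^228_89 Ac.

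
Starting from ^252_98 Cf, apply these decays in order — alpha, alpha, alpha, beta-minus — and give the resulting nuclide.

Np-240

Start: (A, Z) = (252, 98).
After α: (248, 96).
After α: (244, 94).
After α: (240, 92).
After β⁻: (240, 93).
Z = 93 is neptunium.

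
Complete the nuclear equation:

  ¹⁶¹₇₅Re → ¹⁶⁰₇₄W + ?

Conserve mass number: 161 = 160 + A, so A = 1.
Conserve atomic number: 75 = 74 + Z, so Z = 1.
A = 1 and Z = 1 is ¹₁H — a proton.

proton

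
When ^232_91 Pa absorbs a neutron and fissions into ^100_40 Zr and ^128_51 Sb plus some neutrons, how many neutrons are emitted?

5

Conserve mass number: 233 = 100 + 128 + k, so k = 233 − 228 = 5.
Check atomic number: 91 = 40 + 51 + 0 = 91. ✓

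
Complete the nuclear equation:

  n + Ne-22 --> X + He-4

O-19

Conserve mass number: 1 + 22 = A + 4, so A = 19.
Conserve atomic number: 0 + 10 = Z + 2, so Z = 8.
Z = 8 is oxygen, so the species is O-19.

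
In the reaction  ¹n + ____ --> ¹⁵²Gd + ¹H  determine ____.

Tb-152

Conserve mass number: 1 + A = 152 + 1, so A = 152.
Conserve atomic number: 0 + Z = 64 + 1, so Z = 65.
Z = 65 is terbium, so the species is ¹⁵²Tb.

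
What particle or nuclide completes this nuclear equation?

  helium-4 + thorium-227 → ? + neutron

Conserve mass number: 4 + 227 = A + 1, so A = 230.
Conserve atomic number: 2 + 90 = Z + 0, so Z = 92.
Z = 92 is uranium, so the species is uranium-230.

U-230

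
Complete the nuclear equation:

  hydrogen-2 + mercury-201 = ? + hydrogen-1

Hg-202

Conserve mass number: 2 + 201 = A + 1, so A = 202.
Conserve atomic number: 1 + 80 = Z + 1, so Z = 80.
Z = 80 is mercury, so the species is mercury-202.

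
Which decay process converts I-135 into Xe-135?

ΔA = 135 − 135 = 0; ΔZ = 54 − 53 = +1.
A is unchanged and Z rises by 1 — a neutron has become a proton (β⁻ decay).

beta-minus decay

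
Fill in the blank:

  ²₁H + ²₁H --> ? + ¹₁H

Conserve mass number: 2 + 2 = A + 1, so A = 3.
Conserve atomic number: 1 + 1 = Z + 1, so Z = 1.
A = 3 and Z = 1 is ³₁H — a triton.

H-3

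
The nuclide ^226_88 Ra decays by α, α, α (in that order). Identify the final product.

Pb-214

Start: (A, Z) = (226, 88).
After α: (222, 86).
After α: (218, 84).
After α: (214, 82).
Z = 82 is lead.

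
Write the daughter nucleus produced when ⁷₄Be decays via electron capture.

Electron capture: mass number changes by +0, atomic number by -1.
A: 7 = 7; Z: 4 − 1 = 3.
Z = 3 is lithium, so the daughter is ⁷₃Li.

Li-7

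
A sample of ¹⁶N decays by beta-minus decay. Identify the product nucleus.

O-16

Beta-minus decay: mass number changes by +0, atomic number by +1.
A: 16 = 16; Z: 7 + 1 = 8.
Z = 8 is oxygen, so the daughter is ¹⁶O.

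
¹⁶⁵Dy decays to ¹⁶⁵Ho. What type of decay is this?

beta-minus decay

ΔA = 165 − 165 = 0; ΔZ = 67 − 66 = +1.
A is unchanged and Z rises by 1 — a neutron has become a proton (β⁻ decay).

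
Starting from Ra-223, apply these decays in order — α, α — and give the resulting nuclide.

Start: (A, Z) = (223, 88).
After α: (219, 86).
After α: (215, 84).
Z = 84 is polonium.

Po-215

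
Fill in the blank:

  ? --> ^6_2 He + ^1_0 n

Conserve mass number: A = 6 + 1, so A = 7.
Conserve atomic number: Z = 2 + 0, so Z = 2.
Z = 2 is helium, so the species is ^7_2 He.

He-7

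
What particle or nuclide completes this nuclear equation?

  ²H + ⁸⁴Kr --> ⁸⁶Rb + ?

gamma ray

Conserve mass number: 2 + 84 = 86 + A, so A = 0.
Conserve atomic number: 1 + 36 = 37 + Z, so Z = 0.
A = 0 and Z = 0 is γ — a gamma ray.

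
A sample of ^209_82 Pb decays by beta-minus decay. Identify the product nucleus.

Beta-minus decay: mass number changes by +0, atomic number by +1.
A: 209 = 209; Z: 82 + 1 = 83.
Z = 83 is bismuth, so the daughter is ^209_83 Bi.

Bi-209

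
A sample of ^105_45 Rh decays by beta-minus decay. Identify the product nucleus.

Pd-105

Beta-minus decay: mass number changes by +0, atomic number by +1.
A: 105 = 105; Z: 45 + 1 = 46.
Z = 46 is palladium, so the daughter is ^105_46 Pd.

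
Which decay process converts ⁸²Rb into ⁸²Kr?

beta-plus decay or electron capture

ΔA = 82 − 82 = 0; ΔZ = 36 − 37 = -1.
A is unchanged and Z drops by 1 — a proton has become a neutron (β⁺ emission or electron capture).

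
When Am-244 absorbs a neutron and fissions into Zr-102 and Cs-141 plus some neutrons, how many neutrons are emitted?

2

Conserve mass number: 245 = 102 + 141 + k, so k = 245 − 243 = 2.
Check atomic number: 95 = 40 + 55 + 0 = 95. ✓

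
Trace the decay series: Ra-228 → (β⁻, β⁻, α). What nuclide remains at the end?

Ra-224

Start: (A, Z) = (228, 88).
After β⁻: (228, 89).
After β⁻: (228, 90).
After α: (224, 88).
Z = 88 is radium.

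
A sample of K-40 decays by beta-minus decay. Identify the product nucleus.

Beta-minus decay: mass number changes by +0, atomic number by +1.
A: 40 = 40; Z: 19 + 1 = 20.
Z = 20 is calcium, so the daughter is Ca-40.

Ca-40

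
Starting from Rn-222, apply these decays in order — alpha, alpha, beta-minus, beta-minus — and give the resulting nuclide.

Po-214

Start: (A, Z) = (222, 86).
After α: (218, 84).
After α: (214, 82).
After β⁻: (214, 83).
After β⁻: (214, 84).
Z = 84 is polonium.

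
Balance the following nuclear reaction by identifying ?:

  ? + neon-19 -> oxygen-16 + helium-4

neutron

Conserve mass number: A + 19 = 16 + 4, so A = 1.
Conserve atomic number: Z + 10 = 8 + 2, so Z = 0.
A = 1 and Z = 0 is neutron — a neutron.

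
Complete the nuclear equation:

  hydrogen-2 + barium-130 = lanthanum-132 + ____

Conserve mass number: 2 + 130 = 132 + A, so A = 0.
Conserve atomic number: 1 + 56 = 57 + Z, so Z = 0.
A = 0 and Z = 0 is γ — a gamma ray.

gamma ray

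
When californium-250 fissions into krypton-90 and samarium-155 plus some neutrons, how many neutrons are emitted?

Conserve mass number: 250 = 90 + 155 + k, so k = 250 − 245 = 5.
Check atomic number: 98 = 36 + 62 + 0 = 98. ✓

5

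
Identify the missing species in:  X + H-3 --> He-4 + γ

proton

Conserve mass number: A + 3 = 4 + 0, so A = 1.
Conserve atomic number: Z + 1 = 2 + 0, so Z = 1.
A = 1 and Z = 1 is H-1 — a proton.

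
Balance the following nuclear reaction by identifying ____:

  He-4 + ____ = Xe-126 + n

Conserve mass number: 4 + A = 126 + 1, so A = 123.
Conserve atomic number: 2 + Z = 54 + 0, so Z = 52.
Z = 52 is tellurium, so the species is Te-123.

Te-123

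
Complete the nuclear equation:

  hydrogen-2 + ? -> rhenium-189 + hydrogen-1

Re-188

Conserve mass number: 2 + A = 189 + 1, so A = 188.
Conserve atomic number: 1 + Z = 75 + 1, so Z = 75.
Z = 75 is rhenium, so the species is rhenium-188.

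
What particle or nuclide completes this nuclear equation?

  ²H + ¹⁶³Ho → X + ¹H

Ho-164

Conserve mass number: 2 + 163 = A + 1, so A = 164.
Conserve atomic number: 1 + 67 = Z + 1, so Z = 67.
Z = 67 is holmium, so the species is ¹⁶⁴Ho.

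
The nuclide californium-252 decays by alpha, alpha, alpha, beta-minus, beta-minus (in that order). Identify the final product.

Start: (A, Z) = (252, 98).
After α: (248, 96).
After α: (244, 94).
After α: (240, 92).
After β⁻: (240, 93).
After β⁻: (240, 94).
Z = 94 is plutonium.

Pu-240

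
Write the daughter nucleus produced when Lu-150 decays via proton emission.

Yb-149

Proton emission: mass number changes by -1, atomic number by -1.
A: 150 − 1 = 149; Z: 71 − 1 = 70.
Z = 70 is ytterbium, so the daughter is Yb-149.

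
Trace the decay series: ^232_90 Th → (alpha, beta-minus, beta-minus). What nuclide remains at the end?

Th-228

Start: (A, Z) = (232, 90).
After α: (228, 88).
After β⁻: (228, 89).
After β⁻: (228, 90).
Z = 90 is thorium.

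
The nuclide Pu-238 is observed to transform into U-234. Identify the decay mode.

ΔA = 234 − 238 = -4; ΔZ = 92 − 94 = -2.
A drops by 4 and Z drops by 2 — the signature of alpha emission.

alpha decay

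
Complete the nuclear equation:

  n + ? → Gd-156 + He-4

Dy-159

Conserve mass number: 1 + A = 156 + 4, so A = 159.
Conserve atomic number: 0 + Z = 64 + 2, so Z = 66.
Z = 66 is dysprosium, so the species is Dy-159.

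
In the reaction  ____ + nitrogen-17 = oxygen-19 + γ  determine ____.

Conserve mass number: A + 17 = 19 + 0, so A = 2.
Conserve atomic number: Z + 7 = 8 + 0, so Z = 1.
A = 2 and Z = 1 is hydrogen-2 — a deuteron.

deuteron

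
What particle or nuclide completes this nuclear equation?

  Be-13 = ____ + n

Conserve mass number: 13 = A + 1, so A = 12.
Conserve atomic number: 4 = Z + 0, so Z = 4.
Z = 4 is beryllium, so the species is Be-12.

Be-12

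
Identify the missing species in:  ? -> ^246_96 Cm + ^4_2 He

Conserve mass number: A = 246 + 4, so A = 250.
Conserve atomic number: Z = 96 + 2, so Z = 98.
Z = 98 is californium, so the species is ^250_98 Cf.

Cf-250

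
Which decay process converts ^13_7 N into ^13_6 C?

beta-plus decay or electron capture

ΔA = 13 − 13 = 0; ΔZ = 6 − 7 = -1.
A is unchanged and Z drops by 1 — a proton has become a neutron (β⁺ emission or electron capture).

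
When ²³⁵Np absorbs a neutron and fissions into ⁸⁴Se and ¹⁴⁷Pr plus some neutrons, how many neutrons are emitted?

5

Conserve mass number: 236 = 84 + 147 + k, so k = 236 − 231 = 5.
Check atomic number: 93 = 34 + 59 + 0 = 93. ✓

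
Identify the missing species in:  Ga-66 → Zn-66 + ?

positron

Conserve mass number: 66 = 66 + A, so A = 0.
Conserve atomic number: 31 = 30 + Z, so Z = 1.
A = 0 and Z = 1 is e⁺ — a positron.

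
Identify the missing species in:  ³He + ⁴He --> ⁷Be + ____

gamma ray

Conserve mass number: 3 + 4 = 7 + A, so A = 0.
Conserve atomic number: 2 + 2 = 4 + Z, so Z = 0.
A = 0 and Z = 0 is γ — a gamma ray.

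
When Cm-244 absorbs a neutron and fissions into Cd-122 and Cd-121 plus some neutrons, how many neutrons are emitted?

2

Conserve mass number: 245 = 122 + 121 + k, so k = 245 − 243 = 2.
Check atomic number: 96 = 48 + 48 + 0 = 96. ✓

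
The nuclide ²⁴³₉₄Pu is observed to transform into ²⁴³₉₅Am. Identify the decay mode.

beta-minus decay

ΔA = 243 − 243 = 0; ΔZ = 95 − 94 = +1.
A is unchanged and Z rises by 1 — a neutron has become a proton (β⁻ decay).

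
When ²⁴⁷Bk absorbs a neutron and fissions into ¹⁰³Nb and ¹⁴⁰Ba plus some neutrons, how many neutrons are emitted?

5

Conserve mass number: 248 = 103 + 140 + k, so k = 248 − 243 = 5.
Check atomic number: 97 = 41 + 56 + 0 = 97. ✓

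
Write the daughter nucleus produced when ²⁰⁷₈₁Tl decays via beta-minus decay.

Pb-207

Beta-minus decay: mass number changes by +0, atomic number by +1.
A: 207 = 207; Z: 81 + 1 = 82.
Z = 82 is lead, so the daughter is ²⁰⁷₈₂Pb.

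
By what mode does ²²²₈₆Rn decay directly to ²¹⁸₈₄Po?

ΔA = 218 − 222 = -4; ΔZ = 84 − 86 = -2.
A drops by 4 and Z drops by 2 — the signature of alpha emission.

alpha decay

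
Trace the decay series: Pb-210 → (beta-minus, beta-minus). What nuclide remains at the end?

Start: (A, Z) = (210, 82).
After β⁻: (210, 83).
After β⁻: (210, 84).
Z = 84 is polonium.

Po-210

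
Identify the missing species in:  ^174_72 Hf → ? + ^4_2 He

Yb-170

Conserve mass number: 174 = A + 4, so A = 170.
Conserve atomic number: 72 = Z + 2, so Z = 70.
Z = 70 is ytterbium, so the species is ^170_70 Yb.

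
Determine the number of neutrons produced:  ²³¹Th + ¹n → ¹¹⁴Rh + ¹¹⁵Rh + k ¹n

Conserve mass number: 232 = 114 + 115 + k, so k = 232 − 229 = 3.
Check atomic number: 90 = 45 + 45 + 0 = 90. ✓

3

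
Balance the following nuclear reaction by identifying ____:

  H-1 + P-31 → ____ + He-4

Si-28

Conserve mass number: 1 + 31 = A + 4, so A = 28.
Conserve atomic number: 1 + 15 = Z + 2, so Z = 14.
Z = 14 is silicon, so the species is Si-28.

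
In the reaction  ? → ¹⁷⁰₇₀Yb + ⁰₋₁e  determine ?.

Tm-170

Conserve mass number: A = 170 + 0, so A = 170.
Conserve atomic number: Z = 70 − 1, so Z = 69.
Z = 69 is thulium, so the species is ¹⁷⁰₆₉Tm.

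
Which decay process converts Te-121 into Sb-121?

beta-plus decay or electron capture

ΔA = 121 − 121 = 0; ΔZ = 51 − 52 = -1.
A is unchanged and Z drops by 1 — a proton has become a neutron (β⁺ emission or electron capture).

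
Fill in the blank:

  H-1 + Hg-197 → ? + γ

Tl-198

Conserve mass number: 1 + 197 = A + 0, so A = 198.
Conserve atomic number: 1 + 80 = Z + 0, so Z = 81.
Z = 81 is thallium, so the species is Tl-198.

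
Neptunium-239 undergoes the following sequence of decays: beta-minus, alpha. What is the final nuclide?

Start: (A, Z) = (239, 93).
After β⁻: (239, 94).
After α: (235, 92).
Z = 92 is uranium.

U-235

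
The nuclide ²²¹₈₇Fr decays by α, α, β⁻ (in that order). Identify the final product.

Start: (A, Z) = (221, 87).
After α: (217, 85).
After α: (213, 83).
After β⁻: (213, 84).
Z = 84 is polonium.

Po-213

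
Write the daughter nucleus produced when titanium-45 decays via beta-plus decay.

Sc-45

Beta-plus decay: mass number changes by +0, atomic number by -1.
A: 45 = 45; Z: 22 − 1 = 21.
Z = 21 is scandium, so the daughter is scandium-45.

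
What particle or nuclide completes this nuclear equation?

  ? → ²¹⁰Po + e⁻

Conserve mass number: A = 210 + 0, so A = 210.
Conserve atomic number: Z = 84 − 1, so Z = 83.
Z = 83 is bismuth, so the species is ²¹⁰Bi.

Bi-210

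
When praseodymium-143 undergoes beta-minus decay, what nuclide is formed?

Nd-143

Beta-minus decay: mass number changes by +0, atomic number by +1.
A: 143 = 143; Z: 59 + 1 = 60.
Z = 60 is neodymium, so the daughter is neodymium-143.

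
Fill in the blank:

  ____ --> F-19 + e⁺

Conserve mass number: A = 19 + 0, so A = 19.
Conserve atomic number: Z = 9 + 1, so Z = 10.
Z = 10 is neon, so the species is Ne-19.

Ne-19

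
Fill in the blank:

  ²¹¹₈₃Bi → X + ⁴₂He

Tl-207

Conserve mass number: 211 = A + 4, so A = 207.
Conserve atomic number: 83 = Z + 2, so Z = 81.
Z = 81 is thallium, so the species is ²⁰⁷₈₁Tl.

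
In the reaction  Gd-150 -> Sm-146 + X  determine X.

Conserve mass number: 150 = 146 + A, so A = 4.
Conserve atomic number: 64 = 62 + Z, so Z = 2.
A = 4 and Z = 2 is He-4 — an alpha particle.

alpha particle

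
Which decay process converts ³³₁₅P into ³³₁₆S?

ΔA = 33 − 33 = 0; ΔZ = 16 − 15 = +1.
A is unchanged and Z rises by 1 — a neutron has become a proton (β⁻ decay).

beta-minus decay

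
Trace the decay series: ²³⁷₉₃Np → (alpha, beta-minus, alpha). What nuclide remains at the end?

Th-229

Start: (A, Z) = (237, 93).
After α: (233, 91).
After β⁻: (233, 92).
After α: (229, 90).
Z = 90 is thorium.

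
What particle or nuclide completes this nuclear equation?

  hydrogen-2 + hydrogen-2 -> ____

He-4

Conserve mass number: 2 + 2 = A, so A = 4.
Conserve atomic number: 1 + 1 = Z, so Z = 2.
A = 4 and Z = 2 is helium-4 — an alpha particle.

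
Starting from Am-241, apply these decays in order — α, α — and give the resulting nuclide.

Pa-233

Start: (A, Z) = (241, 95).
After α: (237, 93).
After α: (233, 91).
Z = 91 is protactinium.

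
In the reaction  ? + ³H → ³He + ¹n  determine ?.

Conserve mass number: A + 3 = 3 + 1, so A = 1.
Conserve atomic number: Z + 1 = 2 + 0, so Z = 1.
A = 1 and Z = 1 is ¹H — a proton.

proton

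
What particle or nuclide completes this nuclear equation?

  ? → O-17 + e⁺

F-17

Conserve mass number: A = 17 + 0, so A = 17.
Conserve atomic number: Z = 8 + 1, so Z = 9.
Z = 9 is fluorine, so the species is F-17.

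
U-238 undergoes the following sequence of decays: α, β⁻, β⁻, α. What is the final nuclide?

Start: (A, Z) = (238, 92).
After α: (234, 90).
After β⁻: (234, 91).
After β⁻: (234, 92).
After α: (230, 90).
Z = 90 is thorium.

Th-230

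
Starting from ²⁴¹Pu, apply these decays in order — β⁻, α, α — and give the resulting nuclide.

Start: (A, Z) = (241, 94).
After β⁻: (241, 95).
After α: (237, 93).
After α: (233, 91).
Z = 91 is protactinium.

Pa-233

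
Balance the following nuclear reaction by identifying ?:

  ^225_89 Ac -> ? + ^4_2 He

Conserve mass number: 225 = A + 4, so A = 221.
Conserve atomic number: 89 = Z + 2, so Z = 87.
Z = 87 is francium, so the species is ^221_87 Fr.

Fr-221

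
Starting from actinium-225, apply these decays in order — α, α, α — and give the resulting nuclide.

Bi-213

Start: (A, Z) = (225, 89).
After α: (221, 87).
After α: (217, 85).
After α: (213, 83).
Z = 83 is bismuth.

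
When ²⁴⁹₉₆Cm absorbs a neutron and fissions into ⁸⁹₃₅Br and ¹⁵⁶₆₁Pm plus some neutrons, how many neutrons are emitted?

5

Conserve mass number: 250 = 89 + 156 + k, so k = 250 − 245 = 5.
Check atomic number: 96 = 35 + 61 + 0 = 96. ✓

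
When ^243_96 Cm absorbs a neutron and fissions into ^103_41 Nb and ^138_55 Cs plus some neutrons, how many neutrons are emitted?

Conserve mass number: 244 = 103 + 138 + k, so k = 244 − 241 = 3.
Check atomic number: 96 = 41 + 55 + 0 = 96. ✓

3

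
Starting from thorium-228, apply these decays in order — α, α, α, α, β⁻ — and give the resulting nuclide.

Bi-212

Start: (A, Z) = (228, 90).
After α: (224, 88).
After α: (220, 86).
After α: (216, 84).
After α: (212, 82).
After β⁻: (212, 83).
Z = 83 is bismuth.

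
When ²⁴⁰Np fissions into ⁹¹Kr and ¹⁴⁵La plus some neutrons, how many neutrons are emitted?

4

Conserve mass number: 240 = 91 + 145 + k, so k = 240 − 236 = 4.
Check atomic number: 93 = 36 + 57 + 0 = 93. ✓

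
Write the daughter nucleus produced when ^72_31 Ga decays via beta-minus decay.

Beta-minus decay: mass number changes by +0, atomic number by +1.
A: 72 = 72; Z: 31 + 1 = 32.
Z = 32 is germanium, so the daughter is ^72_32 Ge.

Ge-72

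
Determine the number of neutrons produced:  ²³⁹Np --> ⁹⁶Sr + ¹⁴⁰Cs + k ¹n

3

Conserve mass number: 239 = 96 + 140 + k, so k = 239 − 236 = 3.
Check atomic number: 93 = 38 + 55 + 0 = 93. ✓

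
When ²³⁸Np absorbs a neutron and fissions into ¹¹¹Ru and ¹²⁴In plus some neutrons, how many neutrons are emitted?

4

Conserve mass number: 239 = 111 + 124 + k, so k = 239 − 235 = 4.
Check atomic number: 93 = 44 + 49 + 0 = 93. ✓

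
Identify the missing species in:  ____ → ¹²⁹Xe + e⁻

Conserve mass number: A = 129 + 0, so A = 129.
Conserve atomic number: Z = 54 − 1, so Z = 53.
Z = 53 is iodine, so the species is ¹²⁹I.

I-129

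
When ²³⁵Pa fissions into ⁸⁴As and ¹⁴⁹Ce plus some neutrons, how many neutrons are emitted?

2

Conserve mass number: 235 = 84 + 149 + k, so k = 235 − 233 = 2.
Check atomic number: 91 = 33 + 58 + 0 = 91. ✓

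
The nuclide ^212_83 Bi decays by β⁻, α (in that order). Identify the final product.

Pb-208

Start: (A, Z) = (212, 83).
After β⁻: (212, 84).
After α: (208, 82).
Z = 82 is lead.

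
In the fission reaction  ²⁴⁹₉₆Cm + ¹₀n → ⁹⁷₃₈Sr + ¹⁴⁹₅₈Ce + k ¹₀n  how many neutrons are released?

4

Conserve mass number: 250 = 97 + 149 + k, so k = 250 − 246 = 4.
Check atomic number: 96 = 38 + 58 + 0 = 96. ✓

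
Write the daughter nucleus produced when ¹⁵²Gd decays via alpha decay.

Sm-148

Alpha decay: mass number changes by -4, atomic number by -2.
A: 152 − 4 = 148; Z: 64 − 2 = 62.
Z = 62 is samarium, so the daughter is ¹⁴⁸Sm.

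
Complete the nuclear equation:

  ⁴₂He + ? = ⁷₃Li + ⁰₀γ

Conserve mass number: 4 + A = 7 + 0, so A = 3.
Conserve atomic number: 2 + Z = 3 + 0, so Z = 1.
A = 3 and Z = 1 is ³₁H — a triton.

triton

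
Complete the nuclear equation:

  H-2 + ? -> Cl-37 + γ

S-35

Conserve mass number: 2 + A = 37 + 0, so A = 35.
Conserve atomic number: 1 + Z = 17 + 0, so Z = 16.
Z = 16 is sulfur, so the species is S-35.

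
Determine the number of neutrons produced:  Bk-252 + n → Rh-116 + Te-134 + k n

Conserve mass number: 253 = 116 + 134 + k, so k = 253 − 250 = 3.
Check atomic number: 97 = 45 + 52 + 0 = 97. ✓

3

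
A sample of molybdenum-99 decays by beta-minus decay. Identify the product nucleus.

Tc-99

Beta-minus decay: mass number changes by +0, atomic number by +1.
A: 99 = 99; Z: 42 + 1 = 43.
Z = 43 is technetium, so the daughter is technetium-99.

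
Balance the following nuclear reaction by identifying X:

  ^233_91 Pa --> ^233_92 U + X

beta-minus particle

Conserve mass number: 233 = 233 + A, so A = 0.
Conserve atomic number: 91 = 92 + Z, so Z = -1.
A = 0 and Z = -1 is ^0_-1 e — a beta-minus particle.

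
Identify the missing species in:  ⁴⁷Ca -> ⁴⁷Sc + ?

Conserve mass number: 47 = 47 + A, so A = 0.
Conserve atomic number: 20 = 21 + Z, so Z = -1.
A = 0 and Z = -1 is e⁻ — a beta-minus particle.

beta-minus particle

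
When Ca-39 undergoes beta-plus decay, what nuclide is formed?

Beta-plus decay: mass number changes by +0, atomic number by -1.
A: 39 = 39; Z: 20 − 1 = 19.
Z = 19 is potassium, so the daughter is K-39.

K-39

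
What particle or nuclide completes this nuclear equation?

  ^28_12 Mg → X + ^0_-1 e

Conserve mass number: 28 = A + 0, so A = 28.
Conserve atomic number: 12 = Z − 1, so Z = 13.
Z = 13 is aluminium, so the species is ^28_13 Al.

Al-28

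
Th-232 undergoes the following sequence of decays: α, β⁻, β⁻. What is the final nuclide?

Th-228

Start: (A, Z) = (232, 90).
After α: (228, 88).
After β⁻: (228, 89).
After β⁻: (228, 90).
Z = 90 is thorium.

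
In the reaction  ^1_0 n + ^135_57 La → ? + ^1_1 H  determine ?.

Conserve mass number: 1 + 135 = A + 1, so A = 135.
Conserve atomic number: 0 + 57 = Z + 1, so Z = 56.
Z = 56 is barium, so the species is ^135_56 Ba.

Ba-135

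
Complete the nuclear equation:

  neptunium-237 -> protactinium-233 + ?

alpha particle

Conserve mass number: 237 = 233 + A, so A = 4.
Conserve atomic number: 93 = 91 + Z, so Z = 2.
A = 4 and Z = 2 is helium-4 — an alpha particle.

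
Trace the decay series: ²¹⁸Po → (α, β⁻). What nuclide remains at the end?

Start: (A, Z) = (218, 84).
After α: (214, 82).
After β⁻: (214, 83).
Z = 83 is bismuth.

Bi-214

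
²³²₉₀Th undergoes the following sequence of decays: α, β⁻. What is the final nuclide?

Start: (A, Z) = (232, 90).
After α: (228, 88).
After β⁻: (228, 89).
Z = 89 is actinium.

Ac-228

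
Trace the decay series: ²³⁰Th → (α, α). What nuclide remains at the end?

Rn-222

Start: (A, Z) = (230, 90).
After α: (226, 88).
After α: (222, 86).
Z = 86 is radon.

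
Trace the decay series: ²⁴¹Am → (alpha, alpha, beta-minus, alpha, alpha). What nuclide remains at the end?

Ra-225

Start: (A, Z) = (241, 95).
After α: (237, 93).
After α: (233, 91).
After β⁻: (233, 92).
After α: (229, 90).
After α: (225, 88).
Z = 88 is radium.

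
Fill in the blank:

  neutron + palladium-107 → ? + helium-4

Ru-104

Conserve mass number: 1 + 107 = A + 4, so A = 104.
Conserve atomic number: 0 + 46 = Z + 2, so Z = 44.
Z = 44 is ruthenium, so the species is ruthenium-104.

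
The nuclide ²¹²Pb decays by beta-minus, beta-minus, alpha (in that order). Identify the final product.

Pb-208

Start: (A, Z) = (212, 82).
After β⁻: (212, 83).
After β⁻: (212, 84).
After α: (208, 82).
Z = 82 is lead.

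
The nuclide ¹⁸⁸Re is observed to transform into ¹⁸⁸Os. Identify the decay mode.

ΔA = 188 − 188 = 0; ΔZ = 76 − 75 = +1.
A is unchanged and Z rises by 1 — a neutron has become a proton (β⁻ decay).

beta-minus decay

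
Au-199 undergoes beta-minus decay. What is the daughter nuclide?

Beta-minus decay: mass number changes by +0, atomic number by +1.
A: 199 = 199; Z: 79 + 1 = 80.
Z = 80 is mercury, so the daughter is Hg-199.

Hg-199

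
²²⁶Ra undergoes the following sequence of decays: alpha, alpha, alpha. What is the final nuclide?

Start: (A, Z) = (226, 88).
After α: (222, 86).
After α: (218, 84).
After α: (214, 82).
Z = 82 is lead.

Pb-214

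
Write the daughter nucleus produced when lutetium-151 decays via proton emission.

Proton emission: mass number changes by -1, atomic number by -1.
A: 151 − 1 = 150; Z: 71 − 1 = 70.
Z = 70 is ytterbium, so the daughter is ytterbium-150.

Yb-150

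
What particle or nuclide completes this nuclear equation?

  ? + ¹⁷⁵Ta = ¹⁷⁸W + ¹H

alpha particle

Conserve mass number: A + 175 = 178 + 1, so A = 4.
Conserve atomic number: Z + 73 = 74 + 1, so Z = 2.
A = 4 and Z = 2 is ⁴He — an alpha particle.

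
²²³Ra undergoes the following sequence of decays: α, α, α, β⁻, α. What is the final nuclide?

Start: (A, Z) = (223, 88).
After α: (219, 86).
After α: (215, 84).
After α: (211, 82).
After β⁻: (211, 83).
After α: (207, 81).
Z = 81 is thallium.

Tl-207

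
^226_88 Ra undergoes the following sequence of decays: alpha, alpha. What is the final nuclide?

Start: (A, Z) = (226, 88).
After α: (222, 86).
After α: (218, 84).
Z = 84 is polonium.

Po-218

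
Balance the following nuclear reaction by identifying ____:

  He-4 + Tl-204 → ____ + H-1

Pb-207

Conserve mass number: 4 + 204 = A + 1, so A = 207.
Conserve atomic number: 2 + 81 = Z + 1, so Z = 82.
Z = 82 is lead, so the species is Pb-207.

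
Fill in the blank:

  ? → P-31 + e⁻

Conserve mass number: A = 31 + 0, so A = 31.
Conserve atomic number: Z = 15 − 1, so Z = 14.
Z = 14 is silicon, so the species is Si-31.

Si-31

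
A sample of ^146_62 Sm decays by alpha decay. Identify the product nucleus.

Nd-142

Alpha decay: mass number changes by -4, atomic number by -2.
A: 146 − 4 = 142; Z: 62 − 2 = 60.
Z = 60 is neodymium, so the daughter is ^142_60 Nd.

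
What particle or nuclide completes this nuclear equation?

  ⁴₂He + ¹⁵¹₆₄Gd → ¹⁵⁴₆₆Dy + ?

neutron

Conserve mass number: 4 + 151 = 154 + A, so A = 1.
Conserve atomic number: 2 + 64 = 66 + Z, so Z = 0.
A = 1 and Z = 0 is ¹₀n — a neutron.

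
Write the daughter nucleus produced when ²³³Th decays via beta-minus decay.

Beta-minus decay: mass number changes by +0, atomic number by +1.
A: 233 = 233; Z: 90 + 1 = 91.
Z = 91 is protactinium, so the daughter is ²³³Pa.

Pa-233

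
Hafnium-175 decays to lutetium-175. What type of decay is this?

ΔA = 175 − 175 = 0; ΔZ = 71 − 72 = -1.
A is unchanged and Z drops by 1 — a proton has become a neutron (β⁺ emission or electron capture).

beta-plus decay or electron capture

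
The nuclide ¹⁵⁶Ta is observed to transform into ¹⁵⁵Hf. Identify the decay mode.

proton emission

ΔA = 155 − 156 = -1; ΔZ = 72 − 73 = -1.
A drops by 1 and Z drops by 1 — a proton was emitted.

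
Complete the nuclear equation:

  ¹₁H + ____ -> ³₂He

deuteron

Conserve mass number: 1 + A = 3, so A = 2.
Conserve atomic number: 1 + Z = 2, so Z = 1.
A = 2 and Z = 1 is ²₁H — a deuteron.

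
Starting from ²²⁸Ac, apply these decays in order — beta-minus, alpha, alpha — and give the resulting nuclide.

Start: (A, Z) = (228, 89).
After β⁻: (228, 90).
After α: (224, 88).
After α: (220, 86).
Z = 86 is radon.

Rn-220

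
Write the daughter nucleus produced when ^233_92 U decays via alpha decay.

Alpha decay: mass number changes by -4, atomic number by -2.
A: 233 − 4 = 229; Z: 92 − 2 = 90.
Z = 90 is thorium, so the daughter is ^229_90 Th.

Th-229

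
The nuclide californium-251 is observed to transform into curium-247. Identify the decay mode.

alpha decay

ΔA = 247 − 251 = -4; ΔZ = 96 − 98 = -2.
A drops by 4 and Z drops by 2 — the signature of alpha emission.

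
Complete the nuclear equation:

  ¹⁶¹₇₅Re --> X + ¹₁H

Conserve mass number: 161 = A + 1, so A = 160.
Conserve atomic number: 75 = Z + 1, so Z = 74.
Z = 74 is tungsten, so the species is ¹⁶⁰₇₄W.

W-160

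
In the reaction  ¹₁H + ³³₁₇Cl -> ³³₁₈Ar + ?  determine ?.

Conserve mass number: 1 + 33 = 33 + A, so A = 1.
Conserve atomic number: 1 + 17 = 18 + Z, so Z = 0.
A = 1 and Z = 0 is ¹₀n — a neutron.

neutron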